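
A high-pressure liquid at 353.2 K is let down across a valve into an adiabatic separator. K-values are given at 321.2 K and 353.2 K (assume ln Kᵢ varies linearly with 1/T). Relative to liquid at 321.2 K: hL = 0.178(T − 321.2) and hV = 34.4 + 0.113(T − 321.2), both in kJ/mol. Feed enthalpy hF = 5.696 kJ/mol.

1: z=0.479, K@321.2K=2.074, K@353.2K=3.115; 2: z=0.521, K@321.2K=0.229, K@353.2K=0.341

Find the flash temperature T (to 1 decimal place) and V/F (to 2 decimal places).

T = 322.7 K, V/F = 0.16

Adiabatic flash: solve Rachford–Rice at each trial T, then check hF = ψ·hV(T) + (1−ψ)·hL(T).
  T = 321.2 K: K = (2.074, 0.229), RR gives ψ = 0.136, H_out = 4.684 kJ/mol
  T = 353.2 K: K = (3.115, 0.341), RR gives ψ = 0.481, H_out = 21.227 kJ/mol
  T = 337.2 K: K = (2.566, 0.282), RR gives ψ = 0.335, H_out = 14.011 kJ/mol
  T = 329.2 K: K = (2.313, 0.255), RR gives ψ = 0.246, H_out = 9.759 kJ/mol
  T = 325.2 K: K = (2.192, 0.242), RR gives ψ = 0.195, H_out = 7.353 kJ/mol
  T = 323.2 K: K = (2.132, 0.235), RR gives ψ = 0.166, H_out = 6.056 kJ/mol
Linear interpolation between T = 321.2 (H_out = 4.684) and T = 323.2 (H_out = 6.056) on hF = 5.696 gives T ≈ 322.7 K, at which ψ = 0.16.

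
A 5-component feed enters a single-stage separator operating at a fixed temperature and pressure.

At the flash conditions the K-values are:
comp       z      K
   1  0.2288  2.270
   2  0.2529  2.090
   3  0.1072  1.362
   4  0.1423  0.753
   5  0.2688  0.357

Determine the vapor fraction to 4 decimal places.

Rachford–Rice: g(ψ) = Σ zᵢ(Kᵢ−1)/(1+ψ(Kᵢ−1)) = 0.
Feasibility: ΣzᵢKᵢ = 1.3971, Σzᵢ/Kᵢ = 1.2424 — both > 1, two phases present.
Iterate (Newton) starting at ψ = 0.36:
  ψ = 0.3600: g = 0.16824, g' = -0.5384 → ψ = 0.6725
  ψ = 0.6725: g = 0.00034, g' = -0.5739 → ψ = 0.6731
Converged at ψ = 0.6731.

ψ = 0.6731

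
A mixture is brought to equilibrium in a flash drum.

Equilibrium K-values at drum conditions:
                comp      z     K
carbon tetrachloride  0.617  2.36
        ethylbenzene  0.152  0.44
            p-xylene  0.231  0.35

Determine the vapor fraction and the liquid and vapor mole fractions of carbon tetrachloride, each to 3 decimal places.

Let ψ = V/F and solve Σ zᵢ(Kᵢ−1)/(1+ψ(Kᵢ−1)) = 0.
Feasibility: ΣzᵢKᵢ = 1.604, Σzᵢ/Kᵢ = 1.267 — both > 1, two phases present.
Newton iteration, ψ⁰ = 0.5:
  ψ = 0.500: g = 0.1588, g' = -0.710 → ψ = 0.724
  ψ = 0.724: g = -0.0036, g' = -0.772 → ψ = 0.719
Converged at ψ = 0.719.
Compositions from xᵢ = zᵢ/(1+ψ(Kᵢ−1)), yᵢ = Kᵢxᵢ:
  carbon tetrachloride: x = 0.312, y = 0.736
  ethylbenzene: x = 0.254, y = 0.112
  p-xylene: x = 0.434, y = 0.152

ψ = 0.719, x_carbon tetrachloride = 0.312, y_carbon tetrachloride = 0.736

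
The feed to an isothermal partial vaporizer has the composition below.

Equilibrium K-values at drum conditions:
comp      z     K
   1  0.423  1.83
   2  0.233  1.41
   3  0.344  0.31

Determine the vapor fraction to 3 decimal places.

Rachford–Rice: g(ψ) = Σ zᵢ(Kᵢ−1)/(1+ψ(Kᵢ−1)) = 0.
Check two-phase: ΣzᵢKᵢ = 1.209 > 1 and Σzᵢ/Kᵢ = 1.506 > 1, so g(0) = 0.209 > 0 and g(1) = -0.506 < 0.
Newton–Raphson from ψ = 0.5:
  ψ = 0.500: g = -0.0350, g' = -0.554 → ψ = 0.437
  ψ = 0.437: g = -0.0011, g' = -0.521 → ψ = 0.435
Converged at ψ = 0.435.

ψ = 0.435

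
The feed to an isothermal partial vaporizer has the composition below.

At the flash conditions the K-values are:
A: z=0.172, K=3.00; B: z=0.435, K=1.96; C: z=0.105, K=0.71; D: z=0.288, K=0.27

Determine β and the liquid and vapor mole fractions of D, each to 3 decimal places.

β = 0.613, x_D = 0.521, y_D = 0.141

Let β = V/F and solve Σ zᵢ(Kᵢ−1)/(1+β(Kᵢ−1)) = 0.
Feasibility: ΣzᵢKᵢ = 1.521, Σzᵢ/Kᵢ = 1.494 — both > 1, two phases present.
Newton iteration, β⁰ = 0.65:
  β = 0.650: g = -0.0309, g' = -0.851 → β = 0.614
  β = 0.614: g = -0.0007, g' = -0.814 → β = 0.613
Converged at β = 0.613.
Compositions from xᵢ = zᵢ/(1+β(Kᵢ−1)), yᵢ = Kᵢxᵢ:
  A: x = 0.077, y = 0.232
  B: x = 0.274, y = 0.537
  C: x = 0.128, y = 0.091
  D: x = 0.521, y = 0.141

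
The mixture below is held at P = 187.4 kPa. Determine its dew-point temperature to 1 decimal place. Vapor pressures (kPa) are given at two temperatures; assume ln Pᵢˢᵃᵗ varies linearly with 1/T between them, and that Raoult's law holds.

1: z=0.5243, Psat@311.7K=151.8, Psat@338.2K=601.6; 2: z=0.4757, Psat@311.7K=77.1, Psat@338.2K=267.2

T = 323.3 K

Dew-point temperature: Σzᵢ·P/Pᵢˢᵃᵗ(T) = 1. Interpolate ln Pᵢˢᵃᵗ = aᵢ + bᵢ/T.
  T = 311.7 K: ΣzᵢP/Pᵢˢᵃᵗ = 1.8035
  T = 338.2 K: ΣzᵢP/Pᵢˢᵃᵗ = 0.4970
  T = 324.9 K: ΣzᵢP/Pᵢˢᵃᵗ = 0.9239
  T = 318.3 K: ΣzᵢP/Pᵢˢᵃᵗ = 1.2818
  T = 321.6 K: ΣzᵢP/Pᵢˢᵃᵗ = 1.0864
  T = 323.2 K: ΣzᵢP/Pᵢˢᵃᵗ = 1.0039
Interpolating between 323.2 K and 324.9 K gives T ≈ 323.3 K.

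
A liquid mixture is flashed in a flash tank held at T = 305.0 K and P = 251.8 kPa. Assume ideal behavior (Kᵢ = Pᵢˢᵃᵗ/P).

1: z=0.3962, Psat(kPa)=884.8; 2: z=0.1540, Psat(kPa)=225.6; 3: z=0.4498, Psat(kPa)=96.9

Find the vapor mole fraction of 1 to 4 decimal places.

Raoult's law: Kᵢ = Pᵢˢᵃᵗ/P = Pᵢˢᵃᵗ/251.8.
  K_1 = 884.8/251.8 = 3.513900, K_2 = 225.6/251.8 = 0.895949, K_3 = 96.9/251.8 = 0.384829
Let ψ = V/F and solve Σ zᵢ(Kᵢ−1)/(1+ψ(Kᵢ−1)) = 0.
g(0) = ΣzᵢKᵢ − 1 = 0.7033 and g(1) = 1 − Σzᵢ/Kᵢ = -0.4535, so a root lies in (0, 1).
Newton iteration, ψ⁰ = 0.5:
  ψ = 0.5000: g = 0.02478, g' = -0.8484 → ψ = 0.5292
  ψ = 0.5292: g = 0.00018, g' = -0.8371 → ψ = 0.5294
Converged at ψ = 0.5294.
Compositions from xᵢ = zᵢ/(1+ψ(Kᵢ−1)), yᵢ = Kᵢxᵢ:
  1: x = 0.1700, y = 0.5973
  2: x = 0.1630, y = 0.1460
  3: x = 0.6670, y = 0.2567

y_1 = 0.5973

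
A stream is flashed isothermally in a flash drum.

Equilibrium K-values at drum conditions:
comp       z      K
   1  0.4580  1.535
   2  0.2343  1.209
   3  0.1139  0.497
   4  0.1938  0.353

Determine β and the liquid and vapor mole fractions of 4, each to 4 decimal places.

Material balance + equilibrium reduce to Σ zᵢ(Kᵢ−1)/(1+β(Kᵢ−1)) = 0.
Feasibility: ΣzᵢKᵢ = 1.1113, Σzᵢ/Kᵢ = 1.2704 — both > 1, two phases present.
Newton iteration, β⁰ = 0.32:
  β = 0.3200: g = 0.02870, g' = -0.2745 → β = 0.4246
  β = 0.4246: g = -0.00107, g' = -0.2965 → β = 0.4209
Converged at β = 0.4209.
Compositions from xᵢ = zᵢ/(1+β(Kᵢ−1)), yᵢ = Kᵢxᵢ:
  1: x = 0.3738, y = 0.5738
  2: x = 0.2154, y = 0.2604
  3: x = 0.1445, y = 0.0718
  4: x = 0.2663, y = 0.0940

β = 0.4209, x_4 = 0.2663, y_4 = 0.0940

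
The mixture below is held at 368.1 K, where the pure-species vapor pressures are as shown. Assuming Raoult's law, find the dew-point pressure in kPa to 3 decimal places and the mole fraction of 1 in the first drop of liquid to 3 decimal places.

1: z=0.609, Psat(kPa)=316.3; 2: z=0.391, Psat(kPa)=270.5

Pdew = 296.660 kPa, x_1 = 0.571

At the dew point ψ → 1, so Σzᵢ/Kᵢ = 1 with Kᵢ = Pᵢˢᵃᵗ/P ⇒ 1/P = Σzᵢ/Pᵢˢᵃᵗ.
1/P = 0.609/316.3 + 0.391/270.5 = 0.003371 ⇒ P = 296.660 kPa
xᵢ = zᵢP/Pᵢˢᵃᵗ ⇒ x_1 = 0.609·296.660/316.3 = 0.571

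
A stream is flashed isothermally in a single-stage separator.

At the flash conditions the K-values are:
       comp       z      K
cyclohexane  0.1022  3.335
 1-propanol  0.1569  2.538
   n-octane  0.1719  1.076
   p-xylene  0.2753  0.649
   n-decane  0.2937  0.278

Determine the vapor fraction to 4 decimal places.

ψ = 0.2116

Newton iteration, ψ⁰ = 0.44:
  ψ = 0.4400: g = -0.15079, g' = -0.6448 → ψ = 0.2061
  ψ = 0.2061: g = 0.00388, g' = -0.7196 → ψ = 0.2115
  ψ = 0.2115: g = 0.00001, g' = -0.7148 → ψ = 0.2116
Converged at ψ = 0.2116.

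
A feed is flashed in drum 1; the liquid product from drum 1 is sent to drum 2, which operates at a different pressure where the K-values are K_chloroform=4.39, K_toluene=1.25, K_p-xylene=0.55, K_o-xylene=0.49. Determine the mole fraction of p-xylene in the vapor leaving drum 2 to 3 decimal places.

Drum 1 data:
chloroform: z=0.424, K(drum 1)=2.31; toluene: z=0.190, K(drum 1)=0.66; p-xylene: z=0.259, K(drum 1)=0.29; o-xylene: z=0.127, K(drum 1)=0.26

y_p-xylene (drum 2) = 0.264

Drum 1:
Material balance + equilibrium reduce to Σ zᵢ(Kᵢ−1)/(1+ψ₁(Kᵢ−1)) = 0.
Check two-phase: ΣzᵢKᵢ = 1.213 > 1 and Σzᵢ/Kᵢ = 1.853 > 1, so g(0) = 0.213 > 0 and g(1) = -0.853 < 0.
Newton–Raphson from ψ₁ = 0.5:
  ψ₁ = 0.500: g = -0.1765, g' = -0.787 → ψ₁ = 0.276
  ψ₁ = 0.276: g = -0.0099, g' = -0.731 → ψ₁ = 0.262
Converged at ψ₁ = 0.262.
Drum-1 compositions:
  chloroform: x = 0.316, y = 0.729
  toluene: x = 0.209, y = 0.138
  p-xylene: x = 0.318, y = 0.092
  o-xylene: x = 0.158, y = 0.041
Drum-2 feed = drum-1 liquid: z₂ = (0.3156, 0.2086, 0.3182, 0.1576).
Drum 2:
Rachford–Rice: g(ψ₂) = Σ zᵢ(Kᵢ−1)/(1+ψ₂(Kᵢ−1)) = 0.
g(0) = ΣzᵢKᵢ − 1 = 0.899 and g(1) = 1 − Σzᵢ/Kᵢ = -0.139, so a root lies in (0, 1).
Newton–Raphson from ψ₂ = 0.5:
  ψ₂ = 0.500: g = 0.1507, g' = -0.691 → ψ₂ = 0.718
  ψ₂ = 0.718: g = 0.0173, g' = -0.560 → ψ₂ = 0.749
Converged at ψ₂ = 0.749.
  chloroform: x = 0.089, y = 0.391
  toluene: x = 0.176, y = 0.220
  p-xylene: x = 0.480, y = 0.264
  o-xylene: x = 0.255, y = 0.125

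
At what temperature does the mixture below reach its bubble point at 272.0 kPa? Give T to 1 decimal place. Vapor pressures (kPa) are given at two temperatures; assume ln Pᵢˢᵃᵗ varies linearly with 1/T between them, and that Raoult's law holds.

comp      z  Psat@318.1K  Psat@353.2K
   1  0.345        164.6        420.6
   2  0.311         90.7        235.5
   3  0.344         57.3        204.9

T = 350.9 K

Bubble-point temperature: ΣzᵢPᵢˢᵃᵗ(T) = P. Interpolate ln Pᵢˢᵃᵗ = aᵢ + bᵢ/T.
  T = 318.1 K: ΣzᵢPᵢˢᵃᵗ = 104.71 kPa
  T = 353.2 K: ΣzᵢPᵢˢᵃᵗ = 288.83 kPa
  T = 335.6 K: ΣzᵢPᵢˢᵃᵗ = 177.91 kPa
  T = 344.4 K: ΣzᵢPᵢˢᵃᵗ = 227.97 kPa
  T = 348.8 K: ΣzᵢPᵢˢᵃᵗ = 256.95 kPa
  T = 351.0 K: ΣzᵢPᵢˢᵃᵗ = 272.52 kPa
Interpolating between 348.8 K and 351.0 K gives T ≈ 350.9 K.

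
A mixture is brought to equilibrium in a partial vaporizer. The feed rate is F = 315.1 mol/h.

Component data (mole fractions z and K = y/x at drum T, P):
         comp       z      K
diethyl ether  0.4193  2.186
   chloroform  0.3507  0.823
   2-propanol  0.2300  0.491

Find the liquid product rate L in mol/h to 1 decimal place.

Rachford–Rice: g(β) = Σ zᵢ(Kᵢ−1)/(1+β(Kᵢ−1)) = 0.
Check two-phase: ΣzᵢKᵢ = 1.3181 > 1 and Σzᵢ/Kᵢ = 1.0864 > 1, so g(0) = 0.3181 > 0 and g(1) = -0.0864 < 0.
Newton–Raphson from β = 0.35:
  β = 0.3500: g = 0.14280, g' = -0.3952 → β = 0.7113
  β = 0.7113: g = 0.01521, g' = -0.3343 → β = 0.7568
  β = 0.7568: g = -0.00003, g' = -0.3361 → β = 0.7567
Converged at β = 0.7567.
Then V = β·F = 0.7567·315.1 = 238.4 mol/h and L = F − V = 76.7 mol/h.

L = 76.7 mol/h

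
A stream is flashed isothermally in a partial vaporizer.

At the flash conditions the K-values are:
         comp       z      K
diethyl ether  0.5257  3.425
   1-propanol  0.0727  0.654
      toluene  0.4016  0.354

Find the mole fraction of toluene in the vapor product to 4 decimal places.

y_toluene = 0.2494

Newton–Raphson from ψ = 0.5:
  ψ = 0.5000: g = 0.16256, g' = -1.0099 → ψ = 0.6610
  ψ = 0.6610: g = 0.00442, g' = -0.9814 → ψ = 0.6655
Converged at ψ = 0.6655.
Compositions from xᵢ = zᵢ/(1+ψ(Kᵢ−1)), yᵢ = Kᵢxᵢ:
  diethyl ether: x = 0.2011, y = 0.6889
  1-propanol: x = 0.0944, y = 0.0618
  toluene: x = 0.7044, y = 0.2494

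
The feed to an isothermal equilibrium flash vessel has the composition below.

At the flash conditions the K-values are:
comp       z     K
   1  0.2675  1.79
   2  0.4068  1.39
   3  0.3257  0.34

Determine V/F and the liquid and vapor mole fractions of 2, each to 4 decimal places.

Rachford–Rice: g(V/F) = Σ zᵢ(Kᵢ−1)/(1+V/F(Kᵢ−1)) = 0.
Feasibility: ΣzᵢKᵢ = 1.1550, Σzᵢ/Kᵢ = 1.4000 — both > 1, two phases present.
Newton iteration, V/F⁰ = 0.5:
  V/F = 0.5000: g = -0.03659, g' = -0.4452 → V/F = 0.4178
  V/F = 0.4178: g = -0.00150, g' = -0.4106 → V/F = 0.4141
Converged at V/F = 0.4141.
Compositions from xᵢ = zᵢ/(1+V/F(Kᵢ−1)), yᵢ = Kᵢxᵢ:
  1: x = 0.2016, y = 0.3608
  2: x = 0.3502, y = 0.4868
  3: x = 0.4482, y = 0.1524

V/F = 0.4141, x_2 = 0.3502, y_2 = 0.4868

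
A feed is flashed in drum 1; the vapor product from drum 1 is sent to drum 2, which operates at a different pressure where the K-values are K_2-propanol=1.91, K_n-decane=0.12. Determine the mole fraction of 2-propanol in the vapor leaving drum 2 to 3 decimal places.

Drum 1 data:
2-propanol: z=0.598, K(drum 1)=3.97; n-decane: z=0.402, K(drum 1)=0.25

y_2-propanol (drum 2) = 0.939

Drum 1:
Let ψ₁ = V/F and solve Σ zᵢ(Kᵢ−1)/(1+ψ₁(Kᵢ−1)) = 0.
Feasibility: ΣzᵢKᵢ = 2.475, Σzᵢ/Kᵢ = 1.759 — both > 1, two phases present.
Binary case is linear: z₁(K₁−1)(1+ψ₁(K₂−1)) + z₂(K₂−1)(1+ψ₁(K₁−1)) = 0
⇒ ψ₁ = [z₁(K₁−1)+z₂(K₂−1)] / [−(K₁−1)(K₂−1)] = 1.4746/2.2275 = 0.662
Drum-1 compositions:
  2-propanol: x = 0.202, y = 0.800
  n-decane: x = 0.798, y = 0.200
Drum-2 feed = drum-1 vapor: z₂ = (0.8004, 0.1996).
Drum 2:
Let ψ₂ = V/F and solve Σ zᵢ(Kᵢ−1)/(1+ψ₂(Kᵢ−1)) = 0.
Feasibility: ΣzᵢKᵢ = 1.553, Σzᵢ/Kᵢ = 2.082 — both > 1, two phases present.
Binary case is linear: z₁(K₁−1)(1+ψ₂(K₂−1)) + z₂(K₂−1)(1+ψ₂(K₁−1)) = 0
⇒ ψ₂ = [z₁(K₁−1)+z₂(K₂−1)] / [−(K₁−1)(K₂−1)] = 0.5527/0.8008 = 0.690
  2-propanol: x = 0.492, y = 0.939
  n-decane: x = 0.508, y = 0.061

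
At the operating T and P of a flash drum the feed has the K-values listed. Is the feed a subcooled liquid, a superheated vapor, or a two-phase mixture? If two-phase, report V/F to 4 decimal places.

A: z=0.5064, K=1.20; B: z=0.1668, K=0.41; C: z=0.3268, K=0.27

ΣzᵢKᵢ = 0.7643; Σzᵢ/Kᵢ = 2.0392.
Since ΣzᵢKᵢ < 1 the mixture is below its bubble point — single liquid phase.

subcooled liquid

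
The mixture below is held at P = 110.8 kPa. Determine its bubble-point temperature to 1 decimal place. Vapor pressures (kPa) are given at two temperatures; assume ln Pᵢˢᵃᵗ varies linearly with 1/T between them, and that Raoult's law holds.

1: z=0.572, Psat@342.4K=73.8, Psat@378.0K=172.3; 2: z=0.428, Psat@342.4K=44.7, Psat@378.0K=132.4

Bubble-point temperature: ΣzᵢPᵢˢᵃᵗ(T) = P. Interpolate ln Pᵢˢᵃᵗ = aᵢ + bᵢ/T.
  T = 342.4 K: ΣzᵢPᵢˢᵃᵗ = 61.35 kPa
  T = 378.0 K: ΣzᵢPᵢˢᵃᵗ = 155.22 kPa
  T = 360.2 K: ΣzᵢPᵢˢᵃᵗ = 99.69 kPa
  T = 369.1 K: ΣzᵢPᵢˢᵃᵗ = 125.01 kPa
  T = 364.6 K: ΣzᵢPᵢˢᵃᵗ = 111.64 kPa
  T = 362.4 K: ΣzᵢPᵢˢᵃᵗ = 105.53 kPa
Interpolating between 362.4 K and 364.6 K gives T ≈ 364.3 K.

T = 364.3 K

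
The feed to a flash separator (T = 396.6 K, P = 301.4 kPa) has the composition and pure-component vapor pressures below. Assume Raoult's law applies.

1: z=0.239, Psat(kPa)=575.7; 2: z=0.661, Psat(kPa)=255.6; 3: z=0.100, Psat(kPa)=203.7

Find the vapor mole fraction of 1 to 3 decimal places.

y_1 = 0.310

Raoult's law: Kᵢ = Pᵢˢᵃᵗ/P = Pᵢˢᵃᵗ/301.4.
  K_1 = 575.7/301.4 = 1.91009, K_2 = 255.6/301.4 = 0.84804, K_3 = 203.7/301.4 = 0.67585
Rachford–Rice: g(β) = Σ zᵢ(Kᵢ−1)/(1+β(Kᵢ−1)) = 0.
Feasibility: ΣzᵢKᵢ = 1.085, Σzᵢ/Kᵢ = 1.053 — both > 1, two phases present.
Newton–Raphson from β = 0.5:
  β = 0.500: g = 0.0021, g' = -0.126 → β = 0.517
Converged at β = 0.517.
Compositions from xᵢ = zᵢ/(1+β(Kᵢ−1)), yᵢ = Kᵢxᵢ:
  1: x = 0.163, y = 0.310
  2: x = 0.717, y = 0.608
  3: x = 0.120, y = 0.081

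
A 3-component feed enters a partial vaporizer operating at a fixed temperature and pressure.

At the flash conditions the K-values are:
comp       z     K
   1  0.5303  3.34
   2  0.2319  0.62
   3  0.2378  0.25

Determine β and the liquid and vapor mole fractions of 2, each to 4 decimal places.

Rachford–Rice: g(β) = Σ zᵢ(Kᵢ−1)/(1+β(Kᵢ−1)) = 0.
Feasibility: ΣzᵢKᵢ = 1.9744, Σzᵢ/Kᵢ = 1.4840 — both > 1, two phases present.
Newton–Raphson from β = 0.69:
  β = 0.6900: g = -0.01447, g' = -1.0608 → β = 0.6764
  β = 0.6764: g = -0.00010, g' = -1.0469 → β = 0.6763
Converged at β = 0.6763.
Compositions from xᵢ = zᵢ/(1+β(Kᵢ−1)), yᵢ = Kᵢxᵢ:
  1: x = 0.2053, y = 0.6859
  2: x = 0.3121, y = 0.1935
  3: x = 0.4825, y = 0.1206

β = 0.6763, x_2 = 0.3121, y_2 = 0.1935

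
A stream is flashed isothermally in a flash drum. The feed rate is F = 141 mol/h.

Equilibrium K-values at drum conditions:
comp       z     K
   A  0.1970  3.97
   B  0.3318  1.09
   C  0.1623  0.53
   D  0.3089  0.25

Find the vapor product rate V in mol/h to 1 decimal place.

Rachford–Rice: g(ψ) = Σ zᵢ(Kᵢ−1)/(1+ψ(Kᵢ−1)) = 0.
g(0) = ΣzᵢKᵢ − 1 = 0.3070 and g(1) = 1 − Σzᵢ/Kᵢ = -0.8959, so a root lies in (0, 1).
Newton–Raphson from ψ = 0.58:
  ψ = 0.5800: g = -0.27163, g' = -0.8489 → ψ = 0.2600
  ψ = 0.2600: g = -0.01539, g' = -0.8705 → ψ = 0.2423
  ψ = 0.2423: g = 0.00021, g' = -0.8953 → ψ = 0.2426
Converged at ψ = 0.2426.
Then V = ψ·F = 0.2426·141 = 34.2 mol/h and L = F − V = 106.8 mol/h.

V = 34.2 mol/h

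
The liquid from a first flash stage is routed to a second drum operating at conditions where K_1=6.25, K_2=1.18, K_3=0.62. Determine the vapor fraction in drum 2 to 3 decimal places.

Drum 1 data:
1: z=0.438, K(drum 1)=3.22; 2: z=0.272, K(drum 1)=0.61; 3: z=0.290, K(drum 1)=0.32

V/F (drum 2) = 0.821

Drum 1:
Material balance + equilibrium reduce to Σ zᵢ(Kᵢ−1)/(1+ψ₁(Kᵢ−1)) = 0.
Feasibility: ΣzᵢKᵢ = 1.669, Σzᵢ/Kᵢ = 1.488 — both > 1, two phases present.
Newton iteration, ψ₁⁰ = 0.5:
  ψ₁ = 0.500: g = 0.0303, g' = -0.857 → ψ₁ = 0.535
  ψ₁ = 0.535: g = 0.0002, g' = -0.848 → ψ₁ = 0.536
Converged at ψ₁ = 0.536.
Drum-1 compositions:
  1: x = 0.200, y = 0.644
  2: x = 0.344, y = 0.210
  3: x = 0.456, y = 0.146
Drum-2 feed = drum-1 liquid: z₂ = (0.2001, 0.3438, 0.4561).
Drum 2:
Rachford–Rice: g(ψ₂) = Σ zᵢ(Kᵢ−1)/(1+ψ₂(Kᵢ−1)) = 0.
g(0) = ΣzᵢKᵢ − 1 = 0.939 and g(1) = 1 − Σzᵢ/Kᵢ = -0.059, so a root lies in (0, 1).
Newton–Raphson from ψ₂ = 0.5:
  ψ₂ = 0.500: g = 0.1326, g' = -0.529 → ψ₂ = 0.750
  ψ₂ = 0.750: g = 0.0247, g' = -0.364 → ψ₂ = 0.818
  ψ₂ = 0.818: g = 0.0007, g' = -0.344 → ψ₂ = 0.821
Converged at ψ₂ = 0.821.
  1: x = 0.038, y = 0.236
  2: x = 0.300, y = 0.353
  3: x = 0.663, y = 0.411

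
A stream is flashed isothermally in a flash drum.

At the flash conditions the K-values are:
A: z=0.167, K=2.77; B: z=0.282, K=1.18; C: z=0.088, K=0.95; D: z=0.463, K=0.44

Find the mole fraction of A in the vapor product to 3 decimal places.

Material balance + equilibrium reduce to Σ zᵢ(Kᵢ−1)/(1+V/F(Kᵢ−1)) = 0.
Feasibility: ΣzᵢKᵢ = 1.083, Σzᵢ/Kᵢ = 1.444 — both > 1, two phases present.
Newton–Raphson from V/F = 0.5:
  V/F = 0.500: g = -0.1612, g' = -0.435 → V/F = 0.130
  V/F = 0.130: g = 0.0061, g' = -0.524 → V/F = 0.141
Converged at V/F = 0.141.
Compositions from xᵢ = zᵢ/(1+V/F(Kᵢ−1)), yᵢ = Kᵢxᵢ:
  A: x = 0.134, y = 0.370
  B: x = 0.275, y = 0.325
  C: x = 0.089, y = 0.084
  D: x = 0.503, y = 0.221

y_A = 0.370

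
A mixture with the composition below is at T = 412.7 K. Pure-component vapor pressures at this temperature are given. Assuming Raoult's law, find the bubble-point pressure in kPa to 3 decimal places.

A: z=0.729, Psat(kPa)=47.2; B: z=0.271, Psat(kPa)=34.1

At the bubble point ψ → 0, so ΣzᵢKᵢ = 1 with Kᵢ = Pᵢˢᵃᵗ/P ⇒ P = ΣzᵢPᵢˢᵃᵗ.
P = 0.729·47.2 + 0.271·34.1 = 43.650 kPa

Pbub = 43.650 kPa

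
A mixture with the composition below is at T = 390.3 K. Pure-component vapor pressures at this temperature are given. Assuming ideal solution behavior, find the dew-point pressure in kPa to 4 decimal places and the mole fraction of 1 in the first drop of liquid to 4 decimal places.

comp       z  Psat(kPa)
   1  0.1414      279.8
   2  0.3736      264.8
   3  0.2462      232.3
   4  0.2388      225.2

Pdew = 247.7416 kPa, x_1 = 0.1252

At the dew point ψ → 1, so Σzᵢ/Kᵢ = 1 with Kᵢ = Pᵢˢᵃᵗ/P ⇒ 1/P = Σzᵢ/Pᵢˢᵃᵗ.
1/P = 0.1414/279.8 + 0.3736/264.8 + 0.2462/232.3 + 0.2388/225.2 = 0.0040365 ⇒ P = 247.7416 kPa
xᵢ = zᵢP/Pᵢˢᵃᵗ ⇒ x_1 = 0.1414·247.7416/279.8 = 0.1252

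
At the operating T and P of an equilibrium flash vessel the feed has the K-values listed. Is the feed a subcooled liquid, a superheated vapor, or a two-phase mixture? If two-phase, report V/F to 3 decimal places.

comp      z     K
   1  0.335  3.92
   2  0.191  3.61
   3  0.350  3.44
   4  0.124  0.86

superheated vapor

ΣzᵢKᵢ = 3.313; Σzᵢ/Kᵢ = 0.384.
Since Σzᵢ/Kᵢ < 1 the mixture is above its dew point — single vapor phase.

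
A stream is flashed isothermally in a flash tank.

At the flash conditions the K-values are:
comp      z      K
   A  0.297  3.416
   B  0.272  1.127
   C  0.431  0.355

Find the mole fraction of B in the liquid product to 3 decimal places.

Let β = V/F and solve Σ zᵢ(Kᵢ−1)/(1+β(Kᵢ−1)) = 0.
g(0) = ΣzᵢKᵢ − 1 = 0.474 and g(1) = 1 − Σzᵢ/Kᵢ = -0.542, so a root lies in (0, 1).
Newton–Raphson from β = 0.5:
  β = 0.500: g = -0.0529, g' = -0.750 → β = 0.430
Converged at β = 0.430.
Compositions from xᵢ = zᵢ/(1+β(Kᵢ−1)), yᵢ = Kᵢxᵢ:
  A: x = 0.146, y = 0.498
  B: x = 0.258, y = 0.291
  C: x = 0.596, y = 0.212

x_B = 0.258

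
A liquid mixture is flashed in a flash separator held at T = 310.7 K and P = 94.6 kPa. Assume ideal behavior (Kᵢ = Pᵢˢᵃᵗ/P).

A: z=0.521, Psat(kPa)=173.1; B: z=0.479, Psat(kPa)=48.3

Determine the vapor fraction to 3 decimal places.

ψ = 0.487

Raoult's law: Kᵢ = Pᵢˢᵃᵗ/P = Pᵢˢᵃᵗ/94.6.
  K_A = 173.1/94.6 = 1.82981, K_B = 48.3/94.6 = 0.51057
Binary case is linear: z₁(K₁−1)(1+ψ(K₂−1)) + z₂(K₂−1)(1+ψ(K₁−1)) = 0
⇒ ψ = [z₁(K₁−1)+z₂(K₂−1)] / [−(K₁−1)(K₂−1)] = 0.1979/0.4061 = 0.487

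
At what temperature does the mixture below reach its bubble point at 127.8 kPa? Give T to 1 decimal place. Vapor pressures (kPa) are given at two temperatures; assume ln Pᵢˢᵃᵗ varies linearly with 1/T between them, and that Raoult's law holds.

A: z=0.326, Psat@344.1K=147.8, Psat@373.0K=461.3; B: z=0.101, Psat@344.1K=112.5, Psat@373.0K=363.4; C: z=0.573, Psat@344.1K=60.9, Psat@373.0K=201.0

Bubble-point temperature: ΣzᵢPᵢˢᵃᵗ(T) = P. Interpolate ln Pᵢˢᵃᵗ = aᵢ + bᵢ/T.
  T = 344.1 K: ΣzᵢPᵢˢᵃᵗ = 94.44 kPa
  T = 373.0 K: ΣzᵢPᵢˢᵃᵗ = 302.26 kPa
  T = 358.6 K: ΣzᵢPᵢˢᵃᵗ = 173.30 kPa
  T = 351.4 K: ΣzᵢPᵢˢᵃᵗ = 129.00 kPa
  T = 347.8 K: ΣzᵢPᵢˢᵃᵗ = 110.79 kPa
  T = 349.6 K: ΣzᵢPᵢˢᵃᵗ = 119.60 kPa
Interpolating between 349.6 K and 351.4 K gives T ≈ 351.2 K.

T = 351.2 K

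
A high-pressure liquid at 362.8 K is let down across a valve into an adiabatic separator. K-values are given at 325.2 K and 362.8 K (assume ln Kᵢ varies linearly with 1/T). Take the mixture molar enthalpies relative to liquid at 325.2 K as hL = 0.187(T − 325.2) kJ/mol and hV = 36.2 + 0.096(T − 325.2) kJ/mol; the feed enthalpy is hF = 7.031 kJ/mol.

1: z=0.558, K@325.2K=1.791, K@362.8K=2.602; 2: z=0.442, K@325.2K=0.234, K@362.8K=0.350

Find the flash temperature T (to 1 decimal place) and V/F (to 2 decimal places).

T = 326.4 K, V/F = 0.19

Adiabatic flash: solve Rachford–Rice at each trial T, then check hF = ψ·hV(T) + (1−ψ)·hL(T).
  T = 325.2 K: K = (1.791, 0.234), RR gives ψ = 0.170, H_out = 6.142 kJ/mol
  T = 362.8 K: K = (2.602, 0.350), RR gives ψ = 0.583, H_out = 26.126 kJ/mol
  T = 344.0 K: K = (2.181, 0.289), RR gives ψ = 0.411, H_out = 17.687 kJ/mol
  T = 334.6 K: K = (1.982, 0.261), RR gives ψ = 0.305, H_out = 12.534 kJ/mol
  T = 329.9 K: K = (1.885, 0.247), RR gives ψ = 0.242, H_out = 9.540 kJ/mol
  T = 327.5 K: K = (1.837, 0.240), RR gives ψ = 0.207, H_out = 7.863 kJ/mol
Linear interpolation between T = 325.2 (H_out = 6.142) and T = 327.5 (H_out = 7.863) on hF = 7.031 gives T ≈ 326.4 K, at which ψ = 0.19.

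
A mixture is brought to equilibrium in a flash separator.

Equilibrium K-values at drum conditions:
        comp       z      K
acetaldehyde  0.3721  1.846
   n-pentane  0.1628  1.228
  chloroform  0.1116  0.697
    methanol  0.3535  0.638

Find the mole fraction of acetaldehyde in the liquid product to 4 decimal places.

Let ψ = V/F and solve Σ zᵢ(Kᵢ−1)/(1+ψ(Kᵢ−1)) = 0.
Check two-phase: ΣzᵢKᵢ = 1.1901 > 1 and Σzᵢ/Kᵢ = 1.0483 > 1, so g(0) = 0.1901 > 0 and g(1) = -0.0483 < 0.
Newton–Raphson from ψ = 0.47:
  ψ = 0.4700: g = 0.06513, g' = -0.2244 → ψ = 0.7602
  ψ = 0.7602: g = 0.00273, g' = -0.2103 → ψ = 0.7732
Converged at ψ = 0.7732.
Compositions from xᵢ = zᵢ/(1+ψ(Kᵢ−1)), yᵢ = Kᵢxᵢ:
  acetaldehyde: x = 0.2250, y = 0.4153
  n-pentane: x = 0.1384, y = 0.1700
  chloroform: x = 0.1457, y = 0.1016
  methanol: x = 0.4909, y = 0.3132

x_acetaldehyde = 0.2250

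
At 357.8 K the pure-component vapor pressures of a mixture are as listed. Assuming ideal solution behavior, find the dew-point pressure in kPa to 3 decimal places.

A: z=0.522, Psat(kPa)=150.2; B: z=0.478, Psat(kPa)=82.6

Pdew = 107.965 kPa

At the dew point ψ → 1, so Σzᵢ/Kᵢ = 1 with Kᵢ = Pᵢˢᵃᵗ/P ⇒ 1/P = Σzᵢ/Pᵢˢᵃᵗ.
1/P = 0.522/150.2 + 0.478/82.6 = 0.009262 ⇒ P = 107.965 kPa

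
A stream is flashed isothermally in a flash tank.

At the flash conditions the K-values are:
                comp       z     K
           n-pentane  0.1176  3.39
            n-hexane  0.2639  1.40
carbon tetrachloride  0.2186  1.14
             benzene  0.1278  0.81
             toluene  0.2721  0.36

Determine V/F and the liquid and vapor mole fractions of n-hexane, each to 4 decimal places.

Rachford–Rice: g(V/F) = Σ zᵢ(Kᵢ−1)/(1+V/F(Kᵢ−1)) = 0.
Check two-phase: ΣzᵢKᵢ = 1.2188 > 1 and Σzᵢ/Kᵢ = 1.3286 > 1, so g(0) = 0.2188 > 0 and g(1) = -0.3286 < 0.
Iterate (Newton) starting at V/F = 0.53:
  V/F = 0.5300: g = -0.05095, g' = -0.4241 → V/F = 0.4099
  V/F = 0.4099: g = -0.00079, g' = -0.4167 → V/F = 0.4080
Converged at V/F = 0.4080.
Compositions from xᵢ = zᵢ/(1+V/F(Kᵢ−1)), yᵢ = Kᵢxᵢ:
  n-pentane: x = 0.0595, y = 0.2018
  n-hexane: x = 0.2269, y = 0.3176
  carbon tetrachloride: x = 0.2068, y = 0.2357
  benzene: x = 0.1385, y = 0.1122
  toluene: x = 0.3683, y = 0.1326

V/F = 0.4080, x_n-hexane = 0.2269, y_n-hexane = 0.3176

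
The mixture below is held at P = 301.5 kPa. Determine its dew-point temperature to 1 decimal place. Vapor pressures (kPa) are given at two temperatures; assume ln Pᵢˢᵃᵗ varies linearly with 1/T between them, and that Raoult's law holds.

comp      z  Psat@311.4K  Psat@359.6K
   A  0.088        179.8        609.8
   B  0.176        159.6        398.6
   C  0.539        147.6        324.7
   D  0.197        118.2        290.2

T = 351.6 K

Dew-point temperature: Σzᵢ·P/Pᵢˢᵃᵗ(T) = 1. Interpolate ln Pᵢˢᵃᵗ = aᵢ + bᵢ/T.
  T = 311.4 K: ΣzᵢP/Pᵢˢᵃᵗ = 2.0836
  T = 359.6 K: ΣzᵢP/Pᵢˢᵃᵗ = 0.8818
  T = 335.5 K: ΣzᵢP/Pᵢˢᵃᵗ = 1.3124
  T = 347.6 K: ΣzᵢP/Pᵢˢᵃᵗ = 1.0672
  T = 353.6 K: ΣzᵢP/Pᵢˢᵃᵗ = 0.9684
  T = 350.6 K: ΣzᵢP/Pᵢˢᵃᵗ = 1.0162
  T = 352.1 K: ΣzᵢP/Pᵢˢᵃᵗ = 0.9919
Interpolating between 350.6 K and 352.1 K gives T ≈ 351.6 K.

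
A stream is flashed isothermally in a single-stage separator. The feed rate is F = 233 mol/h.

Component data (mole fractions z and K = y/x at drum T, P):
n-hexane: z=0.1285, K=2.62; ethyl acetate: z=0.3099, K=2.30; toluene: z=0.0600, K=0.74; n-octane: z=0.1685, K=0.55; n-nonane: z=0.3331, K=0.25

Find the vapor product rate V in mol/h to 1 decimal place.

Material balance + equilibrium reduce to Σ zᵢ(Kᵢ−1)/(1+ψ(Kᵢ−1)) = 0.
Check two-phase: ΣzᵢKᵢ = 1.2698 > 1 and Σzᵢ/Kᵢ = 1.9036 > 1, so g(0) = 0.2698 > 0 and g(1) = -0.9036 < 0.
Iterate (Newton) starting at ψ = 0.6:
  ψ = 0.6000: g = -0.24469, g' = -0.9411 → ψ = 0.3400
  ψ = 0.3400: g = -0.02836, g' = -0.7821 → ψ = 0.3037
  ψ = 0.3037: g = 0.00004, g' = -0.7855 → ψ = 0.3038
Converged at ψ = 0.3038.
Then V = ψ·F = 0.3038·233 = 70.8 mol/h and L = F − V = 162.2 mol/h.

V = 70.8 mol/h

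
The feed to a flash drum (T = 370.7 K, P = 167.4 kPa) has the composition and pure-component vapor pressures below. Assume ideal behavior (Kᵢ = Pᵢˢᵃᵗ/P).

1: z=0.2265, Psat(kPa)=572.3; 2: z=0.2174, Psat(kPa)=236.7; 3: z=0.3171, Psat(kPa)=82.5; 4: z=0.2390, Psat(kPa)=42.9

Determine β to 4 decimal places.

β = 0.2744

Raoult's law: Kᵢ = Pᵢˢᵃᵗ/P = Pᵢˢᵃᵗ/167.4.
  K_1 = 572.3/167.4 = 3.418757, K_2 = 236.7/167.4 = 1.413978, K_3 = 82.5/167.4 = 0.492832, K_4 = 42.9/167.4 = 0.256272
Rachford–Rice: g(β) = Σ zᵢ(Kᵢ−1)/(1+β(Kᵢ−1)) = 0.
g(0) = ΣzᵢKᵢ − 1 = 0.2993 and g(1) = 1 − Σzᵢ/Kᵢ = -0.7960, so a root lies in (0, 1).
Newton iteration, β⁰ = 0.68:
  β = 0.6800: g = -0.32774, g' = -0.9433 → β = 0.3326
  β = 0.3326: g = -0.04689, g' = -0.7872 → β = 0.2730
  β = 0.2730: g = 0.00112, g' = -0.8288 → β = 0.2744
Converged at β = 0.2744.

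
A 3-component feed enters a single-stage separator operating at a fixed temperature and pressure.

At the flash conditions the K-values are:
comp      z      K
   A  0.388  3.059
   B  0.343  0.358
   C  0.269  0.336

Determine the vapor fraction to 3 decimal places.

ψ = 0.298

Material balance + equilibrium reduce to Σ zᵢ(Kᵢ−1)/(1+ψ(Kᵢ−1)) = 0.
Feasibility: ΣzᵢKᵢ = 1.400, Σzᵢ/Kᵢ = 1.886 — both > 1, two phases present.
Newton iteration, ψ⁰ = 0.68:
  ψ = 0.680: g = -0.3836, g' = -1.125 → ψ = 0.339
  ψ = 0.339: g = -0.0415, g' = -0.999 → ψ = 0.297
  ψ = 0.297: g = 0.0007, g' = -1.033 → ψ = 0.298
Converged at ψ = 0.298.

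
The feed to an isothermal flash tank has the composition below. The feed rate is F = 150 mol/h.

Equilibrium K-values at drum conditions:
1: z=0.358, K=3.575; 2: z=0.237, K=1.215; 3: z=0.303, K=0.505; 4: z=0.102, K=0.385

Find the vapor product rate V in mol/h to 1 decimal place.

V = 113.3 mol/h

Material balance + equilibrium reduce to Σ zᵢ(Kᵢ−1)/(1+V/F(Kᵢ−1)) = 0.
Feasibility: ΣzᵢKᵢ = 1.760, Σzᵢ/Kᵢ = 1.160 — both > 1, two phases present.
Iterate (Newton) starting at V/F = 0.5:
  V/F = 0.500: g = 0.1591, g' = -0.674 → V/F = 0.736
  V/F = 0.736: g = 0.0118, g' = -0.604 → V/F = 0.756
Converged at V/F = 0.756.
Then V = V/F·F = 0.7556·150 = 113.3 mol/h and L = F − V = 36.7 mol/h.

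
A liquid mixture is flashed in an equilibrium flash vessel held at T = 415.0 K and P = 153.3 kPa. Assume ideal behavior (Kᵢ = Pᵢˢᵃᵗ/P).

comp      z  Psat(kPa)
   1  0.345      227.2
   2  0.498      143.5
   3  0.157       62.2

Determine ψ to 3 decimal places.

ψ = 0.295

Raoult's law: Kᵢ = Pᵢˢᵃᵗ/P = Pᵢˢᵃᵗ/153.3.
  K_1 = 227.2/153.3 = 1.48206, K_2 = 143.5/153.3 = 0.93607, K_3 = 62.2/153.3 = 0.40574
Material balance + equilibrium reduce to Σ zᵢ(Kᵢ−1)/(1+ψ(Kᵢ−1)) = 0.
g(0) = ΣzᵢKᵢ − 1 = 0.041 and g(1) = 1 − Σzᵢ/Kᵢ = -0.152, so a root lies in (0, 1).
Iterate (Newton) starting at ψ = 0.5:
  ψ = 0.500: g = -0.0316, g' = -0.166 → ψ = 0.310
  ψ = 0.310: g = -0.0022, g' = -0.146 → ψ = 0.295
Converged at ψ = 0.295.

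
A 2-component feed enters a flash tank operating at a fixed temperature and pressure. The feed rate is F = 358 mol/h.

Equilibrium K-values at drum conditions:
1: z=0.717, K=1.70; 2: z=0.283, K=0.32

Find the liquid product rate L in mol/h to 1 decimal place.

Material balance + equilibrium reduce to Σ zᵢ(Kᵢ−1)/(1+V/F(Kᵢ−1)) = 0.
Check two-phase: ΣzᵢKᵢ = 1.309 > 1 and Σzᵢ/Kᵢ = 1.306 > 1, so g(0) = 0.309 > 0 and g(1) = -0.306 < 0.
Iterate (Newton) starting at V/F = 0.68:
  V/F = 0.680: g = -0.0179, g' = -0.614 → V/F = 0.651
  V/F = 0.651: g = -0.0004, g' = -0.587 → V/F = 0.650
Converged at V/F = 0.650.
Then V = V/F·F = 0.6501·358 = 232.7 mol/h and L = F − V = 125.3 mol/h.

L = 125.3 mol/h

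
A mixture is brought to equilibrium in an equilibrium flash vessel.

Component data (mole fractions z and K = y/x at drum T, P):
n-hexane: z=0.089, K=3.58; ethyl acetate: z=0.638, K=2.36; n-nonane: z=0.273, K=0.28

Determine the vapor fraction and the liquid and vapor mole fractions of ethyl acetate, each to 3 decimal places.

Let ψ = V/F and solve Σ zᵢ(Kᵢ−1)/(1+ψ(Kᵢ−1)) = 0.
Check two-phase: ΣzᵢKᵢ = 1.901 > 1 and Σzᵢ/Kᵢ = 1.270 > 1, so g(0) = 0.901 > 0 and g(1) = -0.270 < 0.
Newton–Raphson from ψ = 0.33:
  ψ = 0.330: g = 0.4651, g' = -0.979 → ψ = 0.805
  ψ = 0.805: g = 0.0209, g' = -1.133 → ψ = 0.824
  ψ = 0.824: g = -0.0004, g' = -1.178 → ψ = 0.823
Converged at ψ = 0.823.
Compositions from xᵢ = zᵢ/(1+ψ(Kᵢ−1)), yᵢ = Kᵢxᵢ:
  n-hexane: x = 0.028, y = 0.102
  ethyl acetate: x = 0.301, y = 0.710
  n-nonane: x = 0.671, y = 0.188

ψ = 0.823, x_ethyl acetate = 0.301, y_ethyl acetate = 0.710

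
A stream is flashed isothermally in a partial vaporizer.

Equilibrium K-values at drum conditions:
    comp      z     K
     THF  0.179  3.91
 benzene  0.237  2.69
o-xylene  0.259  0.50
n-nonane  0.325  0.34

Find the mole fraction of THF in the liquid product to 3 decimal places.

Rachford–Rice: g(ψ) = Σ zᵢ(Kᵢ−1)/(1+ψ(Kᵢ−1)) = 0.
Check two-phase: ΣzᵢKᵢ = 1.577 > 1 and Σzᵢ/Kᵢ = 1.608 > 1, so g(0) = 0.577 > 0 and g(1) = -0.608 < 0.
Newton–Raphson from ψ = 0.4:
  ψ = 0.400: g = 0.0264, g' = -0.927 → ψ = 0.428
  ψ = 0.428: g = 0.0003, g' = -0.908 → ψ = 0.429
Converged at ψ = 0.429.
Compositions from xᵢ = zᵢ/(1+ψ(Kᵢ−1)), yᵢ = Kᵢxᵢ:
  THF: x = 0.080, y = 0.311
  benzene: x = 0.137, y = 0.370
  o-xylene: x = 0.330, y = 0.165
  n-nonane: x = 0.453, y = 0.154

x_THF = 0.080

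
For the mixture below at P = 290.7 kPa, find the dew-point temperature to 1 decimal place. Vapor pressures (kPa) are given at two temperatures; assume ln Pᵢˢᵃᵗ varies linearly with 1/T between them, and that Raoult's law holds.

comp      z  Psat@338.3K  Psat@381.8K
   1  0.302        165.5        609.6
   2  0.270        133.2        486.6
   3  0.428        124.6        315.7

Dew-point temperature: Σzᵢ·P/Pᵢˢᵃᵗ(T) = 1. Interpolate ln Pᵢˢᵃᵗ = aᵢ + bᵢ/T.
  T = 338.3 K: ΣzᵢP/Pᵢˢᵃᵗ = 2.1183
  T = 381.8 K: ΣzᵢP/Pᵢˢᵃᵗ = 0.6994
  T = 360.1 K: ΣzᵢP/Pᵢˢᵃᵗ = 1.1707
  T = 371.0 K: ΣzᵢP/Pᵢˢᵃᵗ = 0.8962
  T = 365.6 K: ΣzᵢP/Pᵢˢᵃᵗ = 1.0207
  T = 368.3 K: ΣzᵢP/Pᵢˢᵃᵗ = 0.9559
  T = 367.0 K: ΣzᵢP/Pᵢˢᵃᵗ = 0.9865
Interpolating between 365.6 K and 367.0 K gives T ≈ 366.4 K.

T = 366.4 K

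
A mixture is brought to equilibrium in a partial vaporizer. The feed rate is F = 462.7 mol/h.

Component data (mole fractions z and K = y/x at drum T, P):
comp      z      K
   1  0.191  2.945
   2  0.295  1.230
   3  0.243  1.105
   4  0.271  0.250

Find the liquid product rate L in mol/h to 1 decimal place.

L = 273.3 mol/h

Rachford–Rice: g(β) = Σ zᵢ(Kᵢ−1)/(1+β(Kᵢ−1)) = 0.
Feasibility: ΣzᵢKᵢ = 1.262, Σzᵢ/Kᵢ = 1.609 — both > 1, two phases present.
Newton iteration, β⁰ = 0.5:
  β = 0.500: g = -0.0518, g' = -0.591 → β = 0.412
  β = 0.412: g = -0.0017, g' = -0.557 → β = 0.409
Converged at β = 0.409.
Then V = β·F = 0.4094·462.7 = 189.4 mol/h and L = F − V = 273.3 mol/h.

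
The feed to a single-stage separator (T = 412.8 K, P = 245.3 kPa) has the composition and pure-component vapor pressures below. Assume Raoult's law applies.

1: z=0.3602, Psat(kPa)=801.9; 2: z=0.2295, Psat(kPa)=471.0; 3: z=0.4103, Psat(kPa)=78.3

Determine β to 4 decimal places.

β = 0.6104

Raoult's law: Kᵢ = Pᵢˢᵃᵗ/P = Pᵢˢᵃᵗ/245.3.
  K_1 = 801.9/245.3 = 3.269058, K_2 = 471.0/245.3 = 1.920098, K_3 = 78.3/245.3 = 0.319201
Rachford–Rice: g(β) = Σ zᵢ(Kᵢ−1)/(1+β(Kᵢ−1)) = 0.
g(0) = ΣzᵢKᵢ − 1 = 0.7491 and g(1) = 1 − Σzᵢ/Kᵢ = -0.5151, so a root lies in (0, 1).
Newton iteration, β⁰ = 0.58:
  β = 0.5800: g = 0.02898, g' = -0.9477 → β = 0.6106
  β = 0.6106: g = -0.00021, g' = -0.9625 → β = 0.6104
Converged at β = 0.6104.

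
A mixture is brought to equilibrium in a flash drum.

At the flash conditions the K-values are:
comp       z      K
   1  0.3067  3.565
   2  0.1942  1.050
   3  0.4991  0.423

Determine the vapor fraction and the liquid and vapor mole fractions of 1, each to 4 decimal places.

ψ = 0.4308, x_1 = 0.1457, y_1 = 0.5194

Let ψ = V/F and solve Σ zᵢ(Kᵢ−1)/(1+ψ(Kᵢ−1)) = 0.
Check two-phase: ΣzᵢKᵢ = 1.5084 > 1 and Σzᵢ/Kᵢ = 1.4509 > 1, so g(0) = 0.5084 > 0 and g(1) = -0.4509 < 0.
Newton iteration, ψ⁰ = 0.58:
  ψ = 0.5800: g = -0.10717, g' = -0.7019 → ψ = 0.4273
  ψ = 0.4273: g = 0.00260, g' = -0.7525 → ψ = 0.4308
Converged at ψ = 0.4308.
Compositions from xᵢ = zᵢ/(1+ψ(Kᵢ−1)), yᵢ = Kᵢxᵢ:
  1: x = 0.1457, y = 0.5194
  2: x = 0.1901, y = 0.1996
  3: x = 0.6642, y = 0.2810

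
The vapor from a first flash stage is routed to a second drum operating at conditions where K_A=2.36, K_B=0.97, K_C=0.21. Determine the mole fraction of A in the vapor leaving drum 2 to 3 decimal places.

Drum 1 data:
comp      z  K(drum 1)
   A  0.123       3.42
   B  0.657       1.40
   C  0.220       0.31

y_A (drum 2) = 0.271

Drum 1:
Iterate (Newton) starting at ψ₁ = 0.5:
  ψ₁ = 0.500: g = 0.1219, g' = -0.465 → ψ₁ = 0.762
  ψ₁ = 0.762: g = -0.0143, g' = -0.617 → ψ₁ = 0.739
Converged at ψ₁ = 0.739.
Drum-1 compositions:
  A: x = 0.044, y = 0.151
  B: x = 0.507, y = 0.710
  C: x = 0.449, y = 0.139
Drum-2 feed = drum-1 vapor: z₂ = (0.1509, 0.7100, 0.1391).
Drum 2:
Let ψ₂ = V/F and solve Σ zᵢ(Kᵢ−1)/(1+ψ₂(Kᵢ−1)) = 0.
Check two-phase: ΣzᵢKᵢ = 1.074 > 1 and Σzᵢ/Kᵢ = 1.458 > 1, so g(0) = 0.074 > 0 and g(1) = -0.458 < 0.
Newton iteration, ψ₂⁰ = 0.34:
  ψ₂ = 0.340: g = -0.0314, g' = -0.293 → ψ₂ = 0.233
  ψ₂ = 0.233: g = -0.0003, g' = -0.292 → ψ₂ = 0.232
Converged at ψ₂ = 0.232.
  A: x = 0.115, y = 0.271
  B: x = 0.715, y = 0.694
  C: x = 0.170, y = 0.036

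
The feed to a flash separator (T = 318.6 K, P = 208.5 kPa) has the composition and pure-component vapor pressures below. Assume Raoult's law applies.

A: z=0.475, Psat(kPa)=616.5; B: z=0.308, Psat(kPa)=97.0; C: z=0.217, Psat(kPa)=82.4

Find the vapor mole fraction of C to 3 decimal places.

y_C = 0.131

Raoult's law: Kᵢ = Pᵢˢᵃᵗ/P = Pᵢˢᵃᵗ/208.5.
  K_A = 616.5/208.5 = 2.95683, K_B = 97.0/208.5 = 0.46523, K_C = 82.4/208.5 = 0.39520
Let ψ = V/F and solve Σ zᵢ(Kᵢ−1)/(1+ψ(Kᵢ−1)) = 0.
g(0) = ΣzᵢKᵢ − 1 = 0.634 and g(1) = 1 − Σzᵢ/Kᵢ = -0.372, so a root lies in (0, 1).
Iterate (Newton) starting at ψ = 0.5:
  ψ = 0.500: g = 0.0569, g' = -0.792 → ψ = 0.572
  ψ = 0.572: g = 0.0008, g' = -0.773 → ψ = 0.573
Converged at ψ = 0.573.
Compositions from xᵢ = zᵢ/(1+ψ(Kᵢ−1)), yᵢ = Kᵢxᵢ:
  A: x = 0.224, y = 0.662
  B: x = 0.444, y = 0.207
  C: x = 0.332, y = 0.131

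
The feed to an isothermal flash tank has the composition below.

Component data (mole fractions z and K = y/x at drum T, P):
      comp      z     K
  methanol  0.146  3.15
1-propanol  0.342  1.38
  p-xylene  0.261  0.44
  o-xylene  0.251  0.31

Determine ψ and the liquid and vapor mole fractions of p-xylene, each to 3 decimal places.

Material balance + equilibrium reduce to Σ zᵢ(Kᵢ−1)/(1+ψ(Kᵢ−1)) = 0.
Check two-phase: ΣzᵢKᵢ = 1.125 > 1 and Σzᵢ/Kᵢ = 1.697 > 1, so g(0) = 0.125 > 0 and g(1) = -0.697 < 0.
Newton iteration, ψ⁰ = 0.5:
  ψ = 0.500: g = -0.2069, g' = -0.628 → ψ = 0.171
  ψ = 0.171: g = -0.0061, g' = -0.658 → ψ = 0.161
Converged at ψ = 0.161.
Compositions from xᵢ = zᵢ/(1+ψ(Kᵢ−1)), yᵢ = Kᵢxᵢ:
  methanol: x = 0.108, y = 0.341
  1-propanol: x = 0.322, y = 0.445
  p-xylene: x = 0.287, y = 0.126
  o-xylene: x = 0.282, y = 0.088

ψ = 0.161, x_p-xylene = 0.287, y_p-xylene = 0.126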